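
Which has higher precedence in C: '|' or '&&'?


'|' is bitwise OR (level 3); '&&' is logical AND (level 2)
Higher level binds tighter
'|' has higher precedence than '&&'


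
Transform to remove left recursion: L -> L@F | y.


Left-recursive alternatives: L@F; non-recursive: y
Introduce L': L -> yL', L' -> @FL' | ε


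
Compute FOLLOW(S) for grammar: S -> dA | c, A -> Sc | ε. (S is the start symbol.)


$ ∈ FOLLOW(S). For each A -> αBβ: add FIRST(β)\{ε} to FOLLOW(B); if β nullable, add FOLLOW(A).
FOLLOW(S) = {$, c}


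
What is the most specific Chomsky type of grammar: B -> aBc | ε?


Single nonterminal LHS, but a^n c^n is not regular
Classification: Type 2 (Context-Free)


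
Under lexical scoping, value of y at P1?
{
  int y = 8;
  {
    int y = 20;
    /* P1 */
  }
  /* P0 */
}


y declared in the same block as P1
y = 20


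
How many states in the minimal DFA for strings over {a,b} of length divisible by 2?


Track length mod 2: states 0..1, accept at 0
Minimal DFA: 2 states


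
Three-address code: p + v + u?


Break into single-operator statements:
t1 = p + v
t2 = t1 + u


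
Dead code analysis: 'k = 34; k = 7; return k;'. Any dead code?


first assignment to k is overwritten before any read
Dead: 'k = 34'


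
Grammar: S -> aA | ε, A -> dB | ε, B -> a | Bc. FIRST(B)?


Per alternative of B: FIRST(a) = {a}; FIRST(Bc) = {a}
FIRST(B) = {a}


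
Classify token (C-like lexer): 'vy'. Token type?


Pattern: letter/underscore followed by alphanumerics, not a keyword
Type: IDENTIFIER


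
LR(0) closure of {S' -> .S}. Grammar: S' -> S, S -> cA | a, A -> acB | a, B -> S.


Start: S' -> .S
For each item with dot before a nonterminal B, add B -> .γ for every B-production
Closure: [S' -> .S, S -> .cA, S -> .a]


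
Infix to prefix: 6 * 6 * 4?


left-to-right (same/higher precedence on left): tree is (* (* 6 6) 4)
Prefix: * * 6 6 4


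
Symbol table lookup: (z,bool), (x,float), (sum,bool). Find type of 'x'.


Lookup 'x' → type float


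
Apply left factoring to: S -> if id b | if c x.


Common prefix: 'if'
Factored: S -> if S', S' -> id b | c x


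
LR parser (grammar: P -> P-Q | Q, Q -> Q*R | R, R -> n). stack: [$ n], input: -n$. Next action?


'n' on top is the handle for R -> n
Action: reduce (R -> n)


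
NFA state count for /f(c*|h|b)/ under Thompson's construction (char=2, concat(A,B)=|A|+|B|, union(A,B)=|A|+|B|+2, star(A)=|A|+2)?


Syntax tree has 4 char leaf(s), 2 union(s), 1 star(s)
chars contribute 4×2 = 8; each union adds +2; each star adds +2
Total: 8 + 4 + 2 = 14 states


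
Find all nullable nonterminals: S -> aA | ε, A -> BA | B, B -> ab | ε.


A nonterminal is nullable iff some alternative derives ε (directly, or every symbol in it is nullable)
Nullable: {A, B, S}


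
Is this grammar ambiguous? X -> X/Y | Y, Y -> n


precedence layered via separate nonterminal Y: deterministic
Unambiguous


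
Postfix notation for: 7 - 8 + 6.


Left to right (same or higher precedence on left)
Postfix: 7 8 - 6 +


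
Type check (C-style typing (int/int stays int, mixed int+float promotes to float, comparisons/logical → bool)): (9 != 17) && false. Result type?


Operand types: bool && bool
Rule: logical operators take bool operands and yield bool
Result type: bool


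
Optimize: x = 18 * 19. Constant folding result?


18 * 19 = 342 at compile time
Optimized: x = 342


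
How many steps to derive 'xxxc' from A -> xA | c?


Derivation: A => xA => xxA => xxxA => xxxc
Steps: 4


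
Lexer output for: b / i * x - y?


Scan left to right, longest-match per lexeme
Tokens: ID(b), OP(/), ID(i), OP(*), ID(x), OP(-), ID(y)


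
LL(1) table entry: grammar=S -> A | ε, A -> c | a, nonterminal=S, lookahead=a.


For [S, a]: 'a' ∈ FIRST(A)
Entry: S -> A


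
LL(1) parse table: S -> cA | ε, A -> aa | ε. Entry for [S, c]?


For [S, c]: 'c' ∈ FIRST(cA)
Entry: S -> cA


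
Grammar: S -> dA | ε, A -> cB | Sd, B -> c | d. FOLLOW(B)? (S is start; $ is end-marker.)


$ ∈ FOLLOW(S). For each A -> αBβ: add FIRST(β)\{ε} to FOLLOW(B); if β nullable, add FOLLOW(A).
FOLLOW(B) = {$, d}


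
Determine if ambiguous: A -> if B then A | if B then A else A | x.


dangling else: 'if B then if B then x else x' parses two ways
Ambiguous


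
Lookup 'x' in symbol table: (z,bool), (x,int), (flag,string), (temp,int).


Lookup 'x' → type int


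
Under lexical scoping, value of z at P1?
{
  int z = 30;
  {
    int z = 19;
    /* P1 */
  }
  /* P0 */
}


z declared in the same block as P1
z = 19


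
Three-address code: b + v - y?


Break into single-operator statements:
t1 = b + v
t2 = t1 - y


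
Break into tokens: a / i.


Scan left to right, longest-match per lexeme
Tokens: ID(a), OP(/), ID(i)


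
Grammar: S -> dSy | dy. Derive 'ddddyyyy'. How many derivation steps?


Derivation: S => dSy => ddSyy => dddSyyy => ddddyyyy
Steps: 4


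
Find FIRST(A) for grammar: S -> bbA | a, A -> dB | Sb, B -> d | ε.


Per alternative of A: FIRST(dB) = {d}; FIRST(Sb) = {a, b}
FIRST(A) = {a, b, d}


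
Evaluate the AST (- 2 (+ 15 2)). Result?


Evaluate inner: (+ 15 2) = 17
Evaluate root: (- 2 17) = -15
Result: -15


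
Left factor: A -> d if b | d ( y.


Common prefix: 'd'
Factored: A -> d A', A' -> if b | ( y


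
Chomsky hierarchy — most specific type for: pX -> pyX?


LHS has context (more than one symbol) and |LHS| ≤ |RHS|
Classification: Type 1 (Context-Sensitive)


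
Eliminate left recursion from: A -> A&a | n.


Left-recursive alternatives: A&a; non-recursive: n
Introduce A': A -> nA', A' -> &aA' | ε


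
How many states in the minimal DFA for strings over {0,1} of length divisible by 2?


Track length mod 2: states 0..1, accept at 0
Minimal DFA: 2 states


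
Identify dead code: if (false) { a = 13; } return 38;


condition is constant false, so the whole block is unreachable
Dead: 'if (false) { a = 13; }'


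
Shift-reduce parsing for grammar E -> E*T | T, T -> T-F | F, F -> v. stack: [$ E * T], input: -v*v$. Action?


'-' can extend T; shift to build T -> T-F
Action: shift


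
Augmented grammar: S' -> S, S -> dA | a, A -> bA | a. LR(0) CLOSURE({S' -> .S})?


Start: S' -> .S
For each item with dot before a nonterminal B, add B -> .γ for every B-production
Closure: [S' -> .S, S -> .dA, S -> .a]


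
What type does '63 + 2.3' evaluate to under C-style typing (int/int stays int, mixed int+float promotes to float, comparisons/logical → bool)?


Operand types: int + float
Rule: mixed int/float promotes to float; int/int stays int
Result type: float


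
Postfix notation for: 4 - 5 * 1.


* has higher precedence, evaluate 5*1 first
Postfix: 4 5 1 * -


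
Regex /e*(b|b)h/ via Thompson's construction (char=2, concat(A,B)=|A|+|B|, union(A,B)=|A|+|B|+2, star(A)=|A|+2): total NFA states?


Syntax tree has 4 char leaf(s), 1 union(s), 1 star(s)
chars contribute 4×2 = 8; each union adds +2; each star adds +2
Total: 8 + 2 + 2 = 12 states


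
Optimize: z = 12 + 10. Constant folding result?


12 + 10 = 22 at compile time
Optimized: z = 22


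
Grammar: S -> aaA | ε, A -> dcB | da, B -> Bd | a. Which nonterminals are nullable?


A nonterminal is nullable iff some alternative derives ε (directly, or every symbol in it is nullable)
Nullable: {S}


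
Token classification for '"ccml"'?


Pattern: double-quoted sequence
Type: STRING_LITERAL


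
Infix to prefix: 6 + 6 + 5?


left-to-right (same/higher precedence on left): tree is (+ (+ 6 6) 5)
Prefix: + + 6 6 5


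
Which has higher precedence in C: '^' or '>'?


'>' is relational (level 7); '^' is bitwise XOR (level 4)
Higher level binds tighter
'>' has higher precedence than '^'


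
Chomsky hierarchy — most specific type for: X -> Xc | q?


Left-linear: every RHS is a terminal or one nonterminal followed by a terminal
Classification: Type 3 (Regular)


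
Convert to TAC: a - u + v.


Break into single-operator statements:
t1 = a - u
t2 = t1 + v


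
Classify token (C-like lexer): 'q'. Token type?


Pattern: letter/underscore followed by alphanumerics, not a keyword
Type: IDENTIFIER


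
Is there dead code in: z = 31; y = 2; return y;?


z is assigned but never read
Dead: 'z = 31'


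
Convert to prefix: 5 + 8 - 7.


left-to-right (same/higher precedence on left): tree is (- (+ 5 8) 7)
Prefix: - + 5 8 7


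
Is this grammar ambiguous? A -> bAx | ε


balanced b^n…x^n: each string has a unique parse
Unambiguous


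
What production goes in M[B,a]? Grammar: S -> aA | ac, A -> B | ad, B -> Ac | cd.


For [B, a]: 'a' ∈ FIRST(Ac)
Entry: B -> Ac


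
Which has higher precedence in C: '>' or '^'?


'>' is relational (level 7); '^' is bitwise XOR (level 4)
Higher level binds tighter
'>' has higher precedence than '^'


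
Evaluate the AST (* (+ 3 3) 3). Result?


Evaluate inner: (+ 3 3) = 6
Evaluate root: (* 6 3) = 18
Result: 18


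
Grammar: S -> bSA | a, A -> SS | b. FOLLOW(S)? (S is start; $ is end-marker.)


$ ∈ FOLLOW(S). For each A -> αBβ: add FIRST(β)\{ε} to FOLLOW(B); if β nullable, add FOLLOW(A).
FOLLOW(S) = {$, a, b}


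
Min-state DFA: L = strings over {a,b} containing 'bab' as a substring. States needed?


KMP-style automaton: 3 progress states + 1 absorbing accept = 4
Minimal DFA: 4 states


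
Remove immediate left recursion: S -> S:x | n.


Left-recursive alternatives: S:x; non-recursive: n
Introduce S': S -> nS', S' -> :xS' | ε


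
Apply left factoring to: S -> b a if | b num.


Common prefix: 'b'
Factored: S -> b S', S' -> a if | num


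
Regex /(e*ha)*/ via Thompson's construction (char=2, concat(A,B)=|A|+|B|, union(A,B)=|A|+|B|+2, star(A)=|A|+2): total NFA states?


Syntax tree has 3 char leaf(s), 0 union(s), 2 star(s)
chars contribute 3×2 = 6; each union adds +2; each star adds +2
Total: 6 + 0 + 4 = 10 states


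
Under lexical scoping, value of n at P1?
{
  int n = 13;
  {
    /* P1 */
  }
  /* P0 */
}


P1's block does not declare n; resolves to the enclosing declaration at depth 0
n = 13


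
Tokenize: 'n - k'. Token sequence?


Scan left to right, longest-match per lexeme
Tokens: ID(n), OP(-), ID(k)


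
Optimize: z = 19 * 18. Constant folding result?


19 * 18 = 342 at compile time
Optimized: z = 342


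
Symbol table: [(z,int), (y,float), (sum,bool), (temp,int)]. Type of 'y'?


Lookup 'y' → type float


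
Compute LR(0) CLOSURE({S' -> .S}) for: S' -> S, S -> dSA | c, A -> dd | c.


Start: S' -> .S
For each item with dot before a nonterminal B, add B -> .γ for every B-production
Closure: [S' -> .S, S -> .dSA, S -> .c]


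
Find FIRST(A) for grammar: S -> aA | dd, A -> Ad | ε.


Per alternative of A: FIRST(Ad) = {d}; FIRST(ε) = {ε}
FIRST(A) = {d, ε}


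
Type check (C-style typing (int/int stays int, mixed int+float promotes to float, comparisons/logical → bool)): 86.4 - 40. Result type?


Operand types: float - int
Rule: mixed int/float promotes to float; int/int stays int
Result type: float


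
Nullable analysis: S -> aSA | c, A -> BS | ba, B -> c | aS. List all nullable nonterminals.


A nonterminal is nullable iff some alternative derives ε (directly, or every symbol in it is nullable)
Nullable: {}


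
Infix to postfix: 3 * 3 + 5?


Left to right (same or higher precedence on left)
Postfix: 3 3 * 5 +


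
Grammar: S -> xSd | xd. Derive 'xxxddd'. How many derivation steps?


Derivation: S => xSd => xxSdd => xxxddd
Steps: 3


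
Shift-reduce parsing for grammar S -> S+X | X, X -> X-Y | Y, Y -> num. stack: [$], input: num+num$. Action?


no handle on stack; shift 'num'
Action: shift


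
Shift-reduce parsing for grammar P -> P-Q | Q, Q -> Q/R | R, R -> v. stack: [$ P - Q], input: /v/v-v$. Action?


'/' can extend Q; shift to build Q -> Q/R
Action: shift


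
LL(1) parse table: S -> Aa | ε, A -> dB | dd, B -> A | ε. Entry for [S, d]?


For [S, d]: 'd' ∈ FIRST(Aa)
Entry: S -> Aa


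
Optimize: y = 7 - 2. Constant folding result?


7 - 2 = 5 at compile time
Optimized: y = 5


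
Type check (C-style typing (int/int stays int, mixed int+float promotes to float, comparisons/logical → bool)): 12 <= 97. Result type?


Operand types: int <= int
Rule: comparison yields bool
Result type: bool


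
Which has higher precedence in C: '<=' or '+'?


'+' is additive (level 9); '<=' is relational (level 7)
Higher level binds tighter
'+' has higher precedence than '<='


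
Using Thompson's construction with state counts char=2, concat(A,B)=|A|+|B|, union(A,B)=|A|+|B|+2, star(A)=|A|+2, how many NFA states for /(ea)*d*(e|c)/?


Syntax tree has 5 char leaf(s), 1 union(s), 2 star(s)
chars contribute 5×2 = 10; each union adds +2; each star adds +2
Total: 10 + 2 + 4 = 16 states


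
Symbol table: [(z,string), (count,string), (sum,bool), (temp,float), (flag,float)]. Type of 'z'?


Lookup 'z' → type string


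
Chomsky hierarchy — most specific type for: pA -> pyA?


LHS has context (more than one symbol) and |LHS| ≤ |RHS|
Classification: Type 1 (Context-Sensitive)


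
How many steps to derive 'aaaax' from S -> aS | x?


Derivation: S => aS => aaS => aaaS => aaaaS => aaaax
Steps: 5


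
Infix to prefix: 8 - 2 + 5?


left-to-right (same/higher precedence on left): tree is (+ (- 8 2) 5)
Prefix: + - 8 2 5


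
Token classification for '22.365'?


Pattern: digits with a decimal point
Type: FLOAT_LITERAL


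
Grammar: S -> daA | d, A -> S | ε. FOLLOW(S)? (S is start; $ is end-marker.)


$ ∈ FOLLOW(S). For each A -> αBβ: add FIRST(β)\{ε} to FOLLOW(B); if β nullable, add FOLLOW(A).
FOLLOW(S) = {$}


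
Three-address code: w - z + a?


Break into single-operator statements:
t1 = w - z
t2 = t1 + a


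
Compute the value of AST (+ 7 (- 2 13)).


Evaluate inner: (- 2 13) = -11
Evaluate root: (+ 7 -11) = -4
Result: -4


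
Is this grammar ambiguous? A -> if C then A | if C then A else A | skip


dangling else: 'if C then if C then skip else skip' parses two ways
Ambiguous


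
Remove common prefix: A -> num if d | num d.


Common prefix: 'num'
Factored: A -> num A', A' -> if d | d


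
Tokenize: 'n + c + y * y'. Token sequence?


Scan left to right, longest-match per lexeme
Tokens: ID(n), OP(+), ID(c), OP(+), ID(y), OP(*), ID(y)


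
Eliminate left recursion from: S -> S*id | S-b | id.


Left-recursive alternatives: S*id, S-b; non-recursive: id
Introduce S': S -> idS', S' -> *idS' | -bS' | ε


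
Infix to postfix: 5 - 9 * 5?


* has higher precedence, evaluate 9*5 first
Postfix: 5 9 5 * -


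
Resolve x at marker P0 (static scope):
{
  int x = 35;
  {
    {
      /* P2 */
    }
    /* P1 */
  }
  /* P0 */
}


x declared in the same block as P0
x = 35


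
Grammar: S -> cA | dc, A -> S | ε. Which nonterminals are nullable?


A nonterminal is nullable iff some alternative derives ε (directly, or every symbol in it is nullable)
Nullable: {A}


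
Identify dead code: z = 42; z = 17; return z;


first assignment to z is overwritten before any read
Dead: 'z = 42'


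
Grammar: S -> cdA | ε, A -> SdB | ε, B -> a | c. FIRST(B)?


Per alternative of B: FIRST(a) = {a}; FIRST(c) = {c}
FIRST(B) = {a, c}


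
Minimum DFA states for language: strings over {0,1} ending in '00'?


Track the longest suffix of input matching a prefix of '00': 3 classes (prefixes of length 0..2)
Minimal DFA: 3 states


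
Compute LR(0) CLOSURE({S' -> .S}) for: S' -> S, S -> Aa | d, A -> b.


Start: S' -> .S
For each item with dot before a nonterminal B, add B -> .γ for every B-production
Closure: [S' -> .S, S -> .Aa, S -> .d, A -> .b]


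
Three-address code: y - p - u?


Break into single-operator statements:
t1 = y - p
t2 = t1 - u


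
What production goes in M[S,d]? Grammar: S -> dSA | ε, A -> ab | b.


For [S, d]: 'd' ∈ FIRST(dSA)
Entry: S -> dSA


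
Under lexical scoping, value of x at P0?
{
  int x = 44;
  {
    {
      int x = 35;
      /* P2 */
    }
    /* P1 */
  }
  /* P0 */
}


x declared in the same block as P0
x = 44


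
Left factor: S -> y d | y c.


Common prefix: 'y'
Factored: S -> y S', S' -> d | c


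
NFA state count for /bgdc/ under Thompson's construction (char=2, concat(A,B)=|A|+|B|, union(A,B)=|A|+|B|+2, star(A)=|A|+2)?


Syntax tree has 4 char leaf(s), 0 union(s), 0 star(s)
chars contribute 4×2 = 8; each union adds +2; each star adds +2
Total: 8 + 0 + 0 = 8 states


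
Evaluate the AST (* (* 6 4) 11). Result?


Evaluate inner: (* 6 4) = 24
Evaluate root: (* 24 11) = 264
Result: 264


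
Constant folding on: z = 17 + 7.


17 + 7 = 24 at compile time
Optimized: z = 24


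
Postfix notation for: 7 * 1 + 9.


Left to right (same or higher precedence on left)
Postfix: 7 1 * 9 +


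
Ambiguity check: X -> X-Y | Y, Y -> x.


precedence layered via separate nonterminal Y: deterministic
Unambiguous


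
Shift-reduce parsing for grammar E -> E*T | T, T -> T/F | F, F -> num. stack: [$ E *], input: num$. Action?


no handle ('E*' is not any RHS); shift 'num'
Action: shift


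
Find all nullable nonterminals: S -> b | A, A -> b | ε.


A nonterminal is nullable iff some alternative derives ε (directly, or every symbol in it is nullable)
Nullable: {A, S}


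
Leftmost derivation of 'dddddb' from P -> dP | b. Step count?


Derivation: P => dP => ddP => dddP => ddddP => dddddP => dddddb
Steps: 6


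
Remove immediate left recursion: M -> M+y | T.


Left-recursive alternatives: M+y; non-recursive: T
Introduce M': M -> TM', M' -> +yM' | ε


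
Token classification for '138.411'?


Pattern: digits with a decimal point
Type: FLOAT_LITERAL


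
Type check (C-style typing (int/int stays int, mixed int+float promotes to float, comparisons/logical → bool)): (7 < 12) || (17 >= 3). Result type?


Operand types: bool || bool
Rule: logical operators take bool operands and yield bool
Result type: bool


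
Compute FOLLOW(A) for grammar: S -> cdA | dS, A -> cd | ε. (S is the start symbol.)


$ ∈ FOLLOW(S). For each A -> αBβ: add FIRST(β)\{ε} to FOLLOW(B); if β nullable, add FOLLOW(A).
FOLLOW(A) = {$}


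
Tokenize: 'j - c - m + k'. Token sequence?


Scan left to right, longest-match per lexeme
Tokens: ID(j), OP(-), ID(c), OP(-), ID(m), OP(+), ID(k)


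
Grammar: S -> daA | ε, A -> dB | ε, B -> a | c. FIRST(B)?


Per alternative of B: FIRST(a) = {a}; FIRST(c) = {c}
FIRST(B) = {a, c}


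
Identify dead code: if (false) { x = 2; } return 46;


condition is constant false, so the whole block is unreachable
Dead: 'if (false) { x = 2; }'


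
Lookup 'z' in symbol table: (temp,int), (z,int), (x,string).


Lookup 'z' → type int


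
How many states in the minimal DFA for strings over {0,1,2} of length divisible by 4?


Track length mod 4: states 0..3, accept at 0
Minimal DFA: 4 states


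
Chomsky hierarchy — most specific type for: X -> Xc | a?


Left-linear: every RHS is a terminal or one nonterminal followed by a terminal
Classification: Type 3 (Regular)


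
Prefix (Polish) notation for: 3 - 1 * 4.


'*' binds tighter: tree is (- 3 (* 1 4))
Prefix: - 3 * 1 4


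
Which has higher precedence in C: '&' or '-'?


'-' is additive (level 9); '&' is bitwise AND (level 5)
Higher level binds tighter
'-' has higher precedence than '&'


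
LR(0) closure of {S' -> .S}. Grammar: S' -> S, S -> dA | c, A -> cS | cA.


Start: S' -> .S
For each item with dot before a nonterminal B, add B -> .γ for every B-production
Closure: [S' -> .S, S -> .dA, S -> .c]


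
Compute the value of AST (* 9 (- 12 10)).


Evaluate inner: (- 12 10) = 2
Evaluate root: (* 9 2) = 18
Result: 18


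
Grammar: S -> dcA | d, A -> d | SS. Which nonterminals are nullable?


A nonterminal is nullable iff some alternative derives ε (directly, or every symbol in it is nullable)
Nullable: {}


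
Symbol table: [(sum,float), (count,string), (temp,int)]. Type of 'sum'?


Lookup 'sum' → type float


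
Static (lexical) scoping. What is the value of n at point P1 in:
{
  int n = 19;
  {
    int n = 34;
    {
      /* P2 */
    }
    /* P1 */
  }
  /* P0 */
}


n declared in the same block as P1
n = 34


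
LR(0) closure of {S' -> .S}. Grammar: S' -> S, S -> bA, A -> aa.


Start: S' -> .S
For each item with dot before a nonterminal B, add B -> .γ for every B-production
Closure: [S' -> .S, S -> .bA]


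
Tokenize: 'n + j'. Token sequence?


Scan left to right, longest-match per lexeme
Tokens: ID(n), OP(+), ID(j)


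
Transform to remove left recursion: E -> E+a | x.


Left-recursive alternatives: E+a; non-recursive: x
Introduce E': E -> xE', E' -> +aE' | ε


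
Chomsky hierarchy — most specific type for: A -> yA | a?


Right-linear: every RHS is a terminal or a terminal followed by one nonterminal
Classification: Type 3 (Regular)


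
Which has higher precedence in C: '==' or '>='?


'>=' is relational (level 7); '==' is equality (level 6)
Higher level binds tighter
'>=' has higher precedence than '=='


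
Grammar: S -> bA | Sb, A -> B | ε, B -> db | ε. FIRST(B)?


Per alternative of B: FIRST(db) = {d}; FIRST(ε) = {ε}
FIRST(B) = {d, ε}


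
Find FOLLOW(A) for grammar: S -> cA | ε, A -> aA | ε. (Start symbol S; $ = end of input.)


$ ∈ FOLLOW(S). For each A -> αBβ: add FIRST(β)\{ε} to FOLLOW(B); if β nullable, add FOLLOW(A).
FOLLOW(A) = {$}


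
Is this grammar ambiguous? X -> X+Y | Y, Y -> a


precedence layered via separate nonterminal Y: deterministic
Unambiguous


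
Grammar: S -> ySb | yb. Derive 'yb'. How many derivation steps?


Derivation: S => yb
Steps: 1


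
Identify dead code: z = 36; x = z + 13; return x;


z is read by x's definition; x is returned
No dead code


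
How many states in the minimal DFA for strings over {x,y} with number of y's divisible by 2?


Track (count of y) mod 2: states 0..1, accept at 0
Minimal DFA: 2 states


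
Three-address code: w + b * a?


Break into single-operator statements:
t1 = b * a
t2 = w + t1


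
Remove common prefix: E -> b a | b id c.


Common prefix: 'b'
Factored: E -> b E', E' -> a | id c


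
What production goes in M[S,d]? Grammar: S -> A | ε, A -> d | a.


For [S, d]: 'd' ∈ FIRST(A)
Entry: S -> A


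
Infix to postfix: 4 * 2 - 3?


Left to right (same or higher precedence on left)
Postfix: 4 2 * 3 -


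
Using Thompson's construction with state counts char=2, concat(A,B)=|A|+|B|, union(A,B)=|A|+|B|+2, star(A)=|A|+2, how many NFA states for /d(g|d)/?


Syntax tree has 3 char leaf(s), 1 union(s), 0 star(s)
chars contribute 3×2 = 6; each union adds +2; each star adds +2
Total: 6 + 2 + 0 = 8 states


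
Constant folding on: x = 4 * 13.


4 * 13 = 52 at compile time
Optimized: x = 52


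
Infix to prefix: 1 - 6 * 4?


'*' binds tighter: tree is (- 1 (* 6 4))
Prefix: - 1 * 6 4


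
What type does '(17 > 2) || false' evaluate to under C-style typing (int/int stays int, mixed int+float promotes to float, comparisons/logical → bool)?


Operand types: bool || bool
Rule: logical operators take bool operands and yield bool
Result type: bool


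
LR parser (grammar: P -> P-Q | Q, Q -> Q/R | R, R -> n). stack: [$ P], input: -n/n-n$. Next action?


shift '-' to continue P -> P-Q
Action: shift


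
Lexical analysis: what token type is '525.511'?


Pattern: digits with a decimal point
Type: FLOAT_LITERAL


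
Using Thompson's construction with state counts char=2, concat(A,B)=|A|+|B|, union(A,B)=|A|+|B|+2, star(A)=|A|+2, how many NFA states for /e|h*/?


Syntax tree has 2 char leaf(s), 1 union(s), 1 star(s)
chars contribute 2×2 = 4; each union adds +2; each star adds +2
Total: 4 + 2 + 2 = 8 states


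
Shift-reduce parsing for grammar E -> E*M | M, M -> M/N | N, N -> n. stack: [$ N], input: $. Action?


'N' (not preceded by M/) is the handle for M -> N
Action: reduce (M -> N)


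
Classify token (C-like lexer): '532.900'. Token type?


Pattern: digits with a decimal point
Type: FLOAT_LITERAL


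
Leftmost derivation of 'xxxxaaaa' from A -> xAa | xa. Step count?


Derivation: A => xAa => xxAaa => xxxAaaa => xxxxaaaa
Steps: 4


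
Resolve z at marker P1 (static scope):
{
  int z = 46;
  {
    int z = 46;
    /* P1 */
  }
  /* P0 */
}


z declared in the same block as P1
z = 46


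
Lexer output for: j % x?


Scan left to right, longest-match per lexeme
Tokens: ID(j), OP(%), ID(x)


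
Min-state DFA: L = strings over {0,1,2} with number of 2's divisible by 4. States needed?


Track (count of 2) mod 4: states 0..3, accept at 0
Minimal DFA: 4 states


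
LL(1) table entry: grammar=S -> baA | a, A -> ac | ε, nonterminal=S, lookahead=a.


For [S, a]: 'a' ∈ FIRST(a)
Entry: S -> a


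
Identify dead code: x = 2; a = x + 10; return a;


x is read by a's definition; a is returned
No dead code


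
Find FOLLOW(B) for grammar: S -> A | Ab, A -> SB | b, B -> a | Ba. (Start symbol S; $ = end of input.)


$ ∈ FOLLOW(S). For each A -> αBβ: add FIRST(β)\{ε} to FOLLOW(B); if β nullable, add FOLLOW(A).
FOLLOW(B) = {$, a, b}


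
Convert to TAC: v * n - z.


Break into single-operator statements:
t1 = v * n
t2 = t1 - z


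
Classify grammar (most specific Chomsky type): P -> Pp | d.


Left-linear: every RHS is a terminal or one nonterminal followed by a terminal
Classification: Type 3 (Regular)


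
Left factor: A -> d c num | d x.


Common prefix: 'd'
Factored: A -> d A', A' -> c num | x


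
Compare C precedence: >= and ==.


'>=' is relational (level 7); '==' is equality (level 6)
Higher level binds tighter
'>=' has higher precedence than '=='


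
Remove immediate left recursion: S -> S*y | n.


Left-recursive alternatives: S*y; non-recursive: n
Introduce S': S -> nS', S' -> *yS' | ε


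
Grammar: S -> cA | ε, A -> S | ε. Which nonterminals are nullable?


A nonterminal is nullable iff some alternative derives ε (directly, or every symbol in it is nullable)
Nullable: {A, S}


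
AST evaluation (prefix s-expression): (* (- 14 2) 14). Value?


Evaluate inner: (- 14 2) = 12
Evaluate root: (* 12 14) = 168
Result: 168


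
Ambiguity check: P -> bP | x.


right-linear, alternatives start with distinct terminals 'b' vs 'x': unique leftmost derivation
Unambiguous


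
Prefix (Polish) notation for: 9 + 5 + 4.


left-to-right (same/higher precedence on left): tree is (+ (+ 9 5) 4)
Prefix: + + 9 5 4


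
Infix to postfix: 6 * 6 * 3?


Left to right (same or higher precedence on left)
Postfix: 6 6 * 3 *


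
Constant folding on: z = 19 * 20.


19 * 20 = 380 at compile time
Optimized: z = 380


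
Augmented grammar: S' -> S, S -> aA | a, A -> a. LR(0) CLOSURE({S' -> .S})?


Start: S' -> .S
For each item with dot before a nonterminal B, add B -> .γ for every B-production
Closure: [S' -> .S, S -> .aA, S -> .a]


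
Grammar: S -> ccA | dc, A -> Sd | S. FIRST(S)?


Per alternative of S: FIRST(ccA) = {c}; FIRST(dc) = {d}
FIRST(S) = {c, d}


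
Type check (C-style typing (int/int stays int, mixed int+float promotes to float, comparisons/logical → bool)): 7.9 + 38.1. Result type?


Operand types: float + float
Rule: mixed int/float promotes to float; int/int stays int
Result type: float


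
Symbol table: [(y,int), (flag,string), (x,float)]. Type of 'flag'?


Lookup 'flag' → type string


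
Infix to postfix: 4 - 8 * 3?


* has higher precedence, evaluate 8*3 first
Postfix: 4 8 3 * -


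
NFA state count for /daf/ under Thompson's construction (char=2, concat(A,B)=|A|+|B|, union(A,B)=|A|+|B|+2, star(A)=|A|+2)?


Syntax tree has 3 char leaf(s), 0 union(s), 0 star(s)
chars contribute 3×2 = 6; each union adds +2; each star adds +2
Total: 6 + 0 + 0 = 6 states


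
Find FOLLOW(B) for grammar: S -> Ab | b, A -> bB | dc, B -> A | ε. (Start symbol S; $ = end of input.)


$ ∈ FOLLOW(S). For each A -> αBβ: add FIRST(β)\{ε} to FOLLOW(B); if β nullable, add FOLLOW(A).
FOLLOW(B) = {b}


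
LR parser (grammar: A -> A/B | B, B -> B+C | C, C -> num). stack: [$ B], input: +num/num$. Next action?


shift '+' to continue B -> B+C
Action: shift


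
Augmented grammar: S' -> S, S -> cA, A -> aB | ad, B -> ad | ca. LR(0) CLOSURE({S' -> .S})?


Start: S' -> .S
For each item with dot before a nonterminal B, add B -> .γ for every B-production
Closure: [S' -> .S, S -> .cA]


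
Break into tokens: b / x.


Scan left to right, longest-match per lexeme
Tokens: ID(b), OP(/), ID(x)


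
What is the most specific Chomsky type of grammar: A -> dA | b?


Right-linear: every RHS is a terminal or a terminal followed by one nonterminal
Classification: Type 3 (Regular)


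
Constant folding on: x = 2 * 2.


2 * 2 = 4 at compile time
Optimized: x = 4


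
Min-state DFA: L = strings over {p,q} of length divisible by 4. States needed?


Track length mod 4: states 0..3, accept at 0
Minimal DFA: 4 states


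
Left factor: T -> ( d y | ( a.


Common prefix: '('
Factored: T -> ( T', T' -> d y | a


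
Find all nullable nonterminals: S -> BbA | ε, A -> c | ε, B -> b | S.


A nonterminal is nullable iff some alternative derives ε (directly, or every symbol in it is nullable)
Nullable: {A, B, S}


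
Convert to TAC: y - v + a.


Break into single-operator statements:
t1 = y - v
t2 = t1 + a


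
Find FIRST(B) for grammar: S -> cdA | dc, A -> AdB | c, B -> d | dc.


Per alternative of B: FIRST(d) = {d}; FIRST(dc) = {d}
FIRST(B) = {d}


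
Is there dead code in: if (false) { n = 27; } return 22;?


condition is constant false, so the whole block is unreachable
Dead: 'if (false) { n = 27; }'


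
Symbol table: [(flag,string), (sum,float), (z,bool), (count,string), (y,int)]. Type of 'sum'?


Lookup 'sum' → type float


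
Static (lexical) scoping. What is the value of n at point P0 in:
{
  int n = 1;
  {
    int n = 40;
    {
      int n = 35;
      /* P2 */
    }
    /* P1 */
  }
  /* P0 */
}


n declared in the same block as P0
n = 1


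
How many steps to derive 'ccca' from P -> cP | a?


Derivation: P => cP => ccP => cccP => ccca
Steps: 4


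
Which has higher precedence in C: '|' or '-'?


'-' is additive (level 9); '|' is bitwise OR (level 3)
Higher level binds tighter
'-' has higher precedence than '|'


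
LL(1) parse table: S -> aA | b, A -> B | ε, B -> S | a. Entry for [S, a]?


For [S, a]: 'a' ∈ FIRST(aA)
Entry: S -> aA


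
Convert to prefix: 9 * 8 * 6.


left-to-right (same/higher precedence on left): tree is (* (* 9 8) 6)
Prefix: * * 9 8 6


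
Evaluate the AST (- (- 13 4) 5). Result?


Evaluate inner: (- 13 4) = 9
Evaluate root: (- 9 5) = 4
Result: 4


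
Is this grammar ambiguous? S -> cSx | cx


balanced c^n…x^n: each string has a unique parse
Unambiguous


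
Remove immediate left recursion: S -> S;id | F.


Left-recursive alternatives: S;id; non-recursive: F
Introduce S': S -> FS', S' -> ;idS' | ε


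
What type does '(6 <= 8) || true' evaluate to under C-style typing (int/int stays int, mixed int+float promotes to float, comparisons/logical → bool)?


Operand types: bool || bool
Rule: logical operators take bool operands and yield bool
Result type: bool


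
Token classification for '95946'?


Pattern: digits only
Type: INTEGER_LITERAL


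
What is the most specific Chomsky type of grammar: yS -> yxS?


LHS has context (more than one symbol) and |LHS| ≤ |RHS|
Classification: Type 1 (Context-Sensitive)


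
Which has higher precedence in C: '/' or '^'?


'/' is multiplicative (level 10); '^' is bitwise XOR (level 4)
Higher level binds tighter
'/' has higher precedence than '^'


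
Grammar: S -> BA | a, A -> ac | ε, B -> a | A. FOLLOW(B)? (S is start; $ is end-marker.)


$ ∈ FOLLOW(S). For each A -> αBβ: add FIRST(β)\{ε} to FOLLOW(B); if β nullable, add FOLLOW(A).
FOLLOW(B) = {$, a}


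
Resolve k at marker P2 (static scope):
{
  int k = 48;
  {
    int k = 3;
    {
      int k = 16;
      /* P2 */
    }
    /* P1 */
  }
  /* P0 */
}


k declared in the same block as P2
k = 16


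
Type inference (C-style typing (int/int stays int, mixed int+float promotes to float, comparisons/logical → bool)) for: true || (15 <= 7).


Operand types: bool || bool
Rule: logical operators take bool operands and yield bool
Result type: bool


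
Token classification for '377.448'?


Pattern: digits with a decimal point
Type: FLOAT_LITERAL


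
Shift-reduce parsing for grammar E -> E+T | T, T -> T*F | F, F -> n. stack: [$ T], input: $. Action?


lookahead ∉ {*} so T won't extend; reduce E -> T
Action: reduce (E -> T)


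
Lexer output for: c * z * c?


Scan left to right, longest-match per lexeme
Tokens: ID(c), OP(*), ID(z), OP(*), ID(c)


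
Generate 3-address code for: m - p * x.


Break into single-operator statements:
t1 = p * x
t2 = m - t1


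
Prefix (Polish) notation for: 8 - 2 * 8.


'*' binds tighter: tree is (- 8 (* 2 8))
Prefix: - 8 * 2 8


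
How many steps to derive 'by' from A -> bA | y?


Derivation: A => bA => by
Steps: 2


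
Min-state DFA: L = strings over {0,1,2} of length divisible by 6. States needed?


Track length mod 6: states 0..5, accept at 0
Minimal DFA: 6 states


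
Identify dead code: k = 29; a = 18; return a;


k is assigned but never read
Dead: 'k = 29'


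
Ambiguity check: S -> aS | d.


right-linear, alternatives start with distinct terminals 'a' vs 'd': unique leftmost derivation
Unambiguous


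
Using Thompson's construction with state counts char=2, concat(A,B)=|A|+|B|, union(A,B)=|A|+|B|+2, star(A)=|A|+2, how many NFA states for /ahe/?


Syntax tree has 3 char leaf(s), 0 union(s), 0 star(s)
chars contribute 3×2 = 6; each union adds +2; each star adds +2
Total: 6 + 0 + 0 = 6 states


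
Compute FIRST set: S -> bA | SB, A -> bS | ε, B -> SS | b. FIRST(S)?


Per alternative of S: FIRST(bA) = {b}; FIRST(SB) = {b}
FIRST(S) = {b}


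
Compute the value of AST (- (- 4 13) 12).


Evaluate inner: (- 4 13) = -9
Evaluate root: (- -9 12) = -21
Result: -21


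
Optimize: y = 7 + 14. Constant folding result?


7 + 14 = 21 at compile time
Optimized: y = 21


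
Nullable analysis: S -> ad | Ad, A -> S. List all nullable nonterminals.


A nonterminal is nullable iff some alternative derives ε (directly, or every symbol in it is nullable)
Nullable: {}


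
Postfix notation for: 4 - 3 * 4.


* has higher precedence, evaluate 3*4 first
Postfix: 4 3 4 * -


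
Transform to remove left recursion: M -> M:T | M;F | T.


Left-recursive alternatives: M:T, M;F; non-recursive: T
Introduce M': M -> TM', M' -> :TM' | ;FM' | ε


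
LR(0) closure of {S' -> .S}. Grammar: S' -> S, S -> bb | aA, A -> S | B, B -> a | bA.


Start: S' -> .S
For each item with dot before a nonterminal B, add B -> .γ for every B-production
Closure: [S' -> .S, S -> .bb, S -> .aA]


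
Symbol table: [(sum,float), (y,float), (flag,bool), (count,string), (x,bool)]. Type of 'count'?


Lookup 'count' → type string


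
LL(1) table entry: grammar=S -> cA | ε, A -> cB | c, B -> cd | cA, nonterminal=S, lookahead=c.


For [S, c]: 'c' ∈ FIRST(cA)
Entry: S -> cA


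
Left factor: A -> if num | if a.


Common prefix: 'if'
Factored: A -> if A', A' -> num | a


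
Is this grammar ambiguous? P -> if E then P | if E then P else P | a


dangling else: 'if E then if E then a else a' parses two ways
Ambiguous


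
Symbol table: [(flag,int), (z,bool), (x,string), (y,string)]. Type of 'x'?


Lookup 'x' → type string


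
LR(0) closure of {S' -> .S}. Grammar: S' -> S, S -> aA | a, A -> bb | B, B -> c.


Start: S' -> .S
For each item with dot before a nonterminal B, add B -> .γ for every B-production
Closure: [S' -> .S, S -> .aA, S -> .a]


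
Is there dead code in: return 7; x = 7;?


statement follows a return and is unreachable
Dead: 'x = 7'


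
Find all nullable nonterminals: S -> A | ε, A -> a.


A nonterminal is nullable iff some alternative derives ε (directly, or every symbol in it is nullable)
Nullable: {S}


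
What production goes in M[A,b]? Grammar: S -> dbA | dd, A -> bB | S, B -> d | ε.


For [A, b]: 'b' ∈ FIRST(bB)
Entry: A -> bB


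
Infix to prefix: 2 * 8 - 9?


left-to-right (same/higher precedence on left): tree is (- (* 2 8) 9)
Prefix: - * 2 8 9


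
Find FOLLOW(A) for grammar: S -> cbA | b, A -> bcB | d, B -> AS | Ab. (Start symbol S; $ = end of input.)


$ ∈ FOLLOW(S). For each A -> αBβ: add FIRST(β)\{ε} to FOLLOW(B); if β nullable, add FOLLOW(A).
FOLLOW(A) = {$, b, c}


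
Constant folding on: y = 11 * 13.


11 * 13 = 143 at compile time
Optimized: y = 143


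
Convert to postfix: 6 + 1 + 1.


Left to right (same or higher precedence on left)
Postfix: 6 1 + 1 +


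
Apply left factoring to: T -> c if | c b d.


Common prefix: 'c'
Factored: T -> c T', T' -> if | b d


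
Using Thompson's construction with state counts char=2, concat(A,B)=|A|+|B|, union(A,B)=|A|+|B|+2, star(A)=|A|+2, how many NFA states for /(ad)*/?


Syntax tree has 2 char leaf(s), 0 union(s), 1 star(s)
chars contribute 2×2 = 4; each union adds +2; each star adds +2
Total: 4 + 0 + 2 = 6 states


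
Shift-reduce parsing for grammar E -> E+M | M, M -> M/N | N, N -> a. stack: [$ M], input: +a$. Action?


lookahead ∉ {/} so M won't extend; reduce E -> M
Action: reduce (E -> M)


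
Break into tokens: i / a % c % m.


Scan left to right, longest-match per lexeme
Tokens: ID(i), OP(/), ID(a), OP(%), ID(c), OP(%), ID(m)


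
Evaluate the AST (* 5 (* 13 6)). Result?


Evaluate inner: (* 13 6) = 78
Evaluate root: (* 5 78) = 390
Result: 390


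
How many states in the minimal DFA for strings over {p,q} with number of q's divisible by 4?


Track (count of q) mod 4: states 0..3, accept at 0
Minimal DFA: 4 states


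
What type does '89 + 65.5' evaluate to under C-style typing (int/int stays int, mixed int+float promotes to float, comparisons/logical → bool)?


Operand types: int + float
Rule: mixed int/float promotes to float; int/int stays int
Result type: float


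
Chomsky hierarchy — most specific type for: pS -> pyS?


LHS has context (more than one symbol) and |LHS| ≤ |RHS|
Classification: Type 1 (Context-Sensitive)


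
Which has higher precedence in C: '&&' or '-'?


'-' is additive (level 9); '&&' is logical AND (level 2)
Higher level binds tighter
'-' has higher precedence than '&&'


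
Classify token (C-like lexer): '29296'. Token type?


Pattern: digits only
Type: INTEGER_LITERAL


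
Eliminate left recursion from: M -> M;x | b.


Left-recursive alternatives: M;x; non-recursive: b
Introduce M': M -> bM', M' -> ;xM' | ε


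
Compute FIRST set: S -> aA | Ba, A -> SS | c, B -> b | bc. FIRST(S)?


Per alternative of S: FIRST(aA) = {a}; FIRST(Ba) = {b}
FIRST(S) = {a, b}
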